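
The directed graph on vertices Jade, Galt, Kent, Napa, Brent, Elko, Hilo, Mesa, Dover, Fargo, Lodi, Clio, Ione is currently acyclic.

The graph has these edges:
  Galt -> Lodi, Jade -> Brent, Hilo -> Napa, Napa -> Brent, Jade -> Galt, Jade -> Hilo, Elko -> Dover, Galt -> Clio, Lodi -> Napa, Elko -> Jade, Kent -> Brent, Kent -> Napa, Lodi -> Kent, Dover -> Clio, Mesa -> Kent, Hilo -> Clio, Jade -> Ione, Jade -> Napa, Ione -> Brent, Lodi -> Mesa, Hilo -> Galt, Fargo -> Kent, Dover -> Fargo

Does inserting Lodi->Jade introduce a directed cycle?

Adding Lodi→Jade creates a cycle iff Jade can already reach Lodi.
Path from Jade: Jade → Galt → Lodi.
So Jade → … → Lodi → Jade is a cycle.

Yes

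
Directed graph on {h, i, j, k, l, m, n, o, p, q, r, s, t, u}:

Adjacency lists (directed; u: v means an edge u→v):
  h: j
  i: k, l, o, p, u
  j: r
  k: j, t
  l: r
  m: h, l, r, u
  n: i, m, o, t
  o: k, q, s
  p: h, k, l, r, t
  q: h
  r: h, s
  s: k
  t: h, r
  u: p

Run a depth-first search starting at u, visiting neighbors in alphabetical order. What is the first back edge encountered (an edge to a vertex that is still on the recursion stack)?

r→h

DFS from u (visiting neighbors in alphabetical order); mark gray on enter, black on exit:
u gray
  p gray
    h gray
      j gray
        r gray
          r→h: h is gray → back edge
First back edge: r → h.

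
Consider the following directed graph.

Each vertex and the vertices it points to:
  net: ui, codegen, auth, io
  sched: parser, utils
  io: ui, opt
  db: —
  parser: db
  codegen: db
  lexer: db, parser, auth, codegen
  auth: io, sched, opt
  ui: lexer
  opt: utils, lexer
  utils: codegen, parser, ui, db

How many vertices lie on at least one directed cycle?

A vertex is on a directed cycle iff it belongs to a strongly connected component of size ≥ 2 (or has a self-loop).
The vertices on cycles are {io, ui, opt, auth, lexer, sched, utils} — 7 in total.

7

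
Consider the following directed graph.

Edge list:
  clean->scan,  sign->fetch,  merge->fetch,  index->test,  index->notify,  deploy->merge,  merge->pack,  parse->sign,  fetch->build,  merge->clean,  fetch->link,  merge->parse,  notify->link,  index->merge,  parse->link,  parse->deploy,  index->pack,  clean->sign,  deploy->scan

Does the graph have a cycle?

Yes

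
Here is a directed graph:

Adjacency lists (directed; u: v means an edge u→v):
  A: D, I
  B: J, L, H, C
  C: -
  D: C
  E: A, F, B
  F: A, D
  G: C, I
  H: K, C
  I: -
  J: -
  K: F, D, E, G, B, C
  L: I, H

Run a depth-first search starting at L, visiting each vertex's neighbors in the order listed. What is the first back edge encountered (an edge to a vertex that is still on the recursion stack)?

B->L

DFS from L (visiting each vertex's neighbors in the order listed); mark gray on enter, black on exit:
L gray
  I gray
  I black
  H gray
    K gray
      F gray
        A gray
          D gray
            C gray
            C black
          D black
          A→I: I black — skip
        A black
        F→D: D black — skip
      F black
      K→D: D black — skip
      E gray
        E→A: A black — skip
        E→F: F black — skip
        B gray
          J gray
          J black
          B→L: L is gray → back edge
First back edge: B → L.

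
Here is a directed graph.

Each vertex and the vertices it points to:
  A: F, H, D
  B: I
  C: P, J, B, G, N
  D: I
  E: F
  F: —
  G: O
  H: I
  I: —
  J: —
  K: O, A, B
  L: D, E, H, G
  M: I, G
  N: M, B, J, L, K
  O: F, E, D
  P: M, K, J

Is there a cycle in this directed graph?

No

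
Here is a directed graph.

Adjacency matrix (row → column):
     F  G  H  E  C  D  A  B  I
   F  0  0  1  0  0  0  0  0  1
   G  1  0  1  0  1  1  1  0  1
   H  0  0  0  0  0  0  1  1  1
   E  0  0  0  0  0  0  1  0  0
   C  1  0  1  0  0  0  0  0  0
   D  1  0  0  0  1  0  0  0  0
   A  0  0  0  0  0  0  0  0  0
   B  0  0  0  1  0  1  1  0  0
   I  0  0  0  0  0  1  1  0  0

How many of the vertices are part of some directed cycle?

6

A vertex is on a directed cycle iff it belongs to a strongly connected component of size ≥ 2 (or has a self-loop).
The vertices on cycles are {B, C, D, F, H, I} — 6 in total.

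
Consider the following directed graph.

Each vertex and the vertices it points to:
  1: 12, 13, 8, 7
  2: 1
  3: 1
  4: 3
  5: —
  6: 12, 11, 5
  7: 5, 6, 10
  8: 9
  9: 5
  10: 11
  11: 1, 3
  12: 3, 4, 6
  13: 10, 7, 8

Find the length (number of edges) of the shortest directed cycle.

2

For each vertex v, BFS finds the shortest path from v back to v.
The shortest such closed walk is 12 → 6 → 12, length 2.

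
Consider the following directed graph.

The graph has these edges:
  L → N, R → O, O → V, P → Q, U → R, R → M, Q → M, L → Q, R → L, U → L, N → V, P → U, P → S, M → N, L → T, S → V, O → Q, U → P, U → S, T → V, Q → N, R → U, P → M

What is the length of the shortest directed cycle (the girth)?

2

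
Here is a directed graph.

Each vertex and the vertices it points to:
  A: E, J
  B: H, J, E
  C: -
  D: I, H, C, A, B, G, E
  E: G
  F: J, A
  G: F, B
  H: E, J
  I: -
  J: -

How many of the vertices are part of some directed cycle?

6

A vertex is on a directed cycle iff it belongs to a strongly connected component of size ≥ 2 (or has a self-loop).
The vertices on cycles are {A, B, E, F, G, H} — 6 in total.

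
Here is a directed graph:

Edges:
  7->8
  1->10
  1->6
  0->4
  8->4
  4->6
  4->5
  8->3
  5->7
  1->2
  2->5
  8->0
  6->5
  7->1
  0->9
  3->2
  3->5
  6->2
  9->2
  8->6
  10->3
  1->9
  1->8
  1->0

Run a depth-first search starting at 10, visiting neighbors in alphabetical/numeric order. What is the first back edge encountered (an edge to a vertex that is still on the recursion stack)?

4→5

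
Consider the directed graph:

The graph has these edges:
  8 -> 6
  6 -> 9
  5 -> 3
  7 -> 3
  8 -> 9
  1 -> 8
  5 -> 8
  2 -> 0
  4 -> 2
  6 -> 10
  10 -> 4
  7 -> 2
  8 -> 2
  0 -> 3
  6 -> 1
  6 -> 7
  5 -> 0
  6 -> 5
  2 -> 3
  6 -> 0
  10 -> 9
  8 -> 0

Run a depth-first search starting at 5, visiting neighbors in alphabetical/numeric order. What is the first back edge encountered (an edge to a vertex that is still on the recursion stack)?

1->8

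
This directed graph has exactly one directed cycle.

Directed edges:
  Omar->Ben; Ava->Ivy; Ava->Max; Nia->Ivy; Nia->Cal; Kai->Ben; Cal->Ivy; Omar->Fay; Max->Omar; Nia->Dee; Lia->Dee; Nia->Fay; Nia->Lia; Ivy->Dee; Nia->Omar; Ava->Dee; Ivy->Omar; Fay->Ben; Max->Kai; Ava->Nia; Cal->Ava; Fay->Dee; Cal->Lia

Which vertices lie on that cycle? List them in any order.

DFS with gray/black marking from Ava:
Ava gray
  Dee gray
  Dee black
  Max gray
    Kai gray
      Ben gray
      Ben black
    Kai black
    Omar gray
      Omar→Ben: Ben black — skip
      Fay gray
        Fay→Dee: Dee black — skip
        Fay→Ben: Ben black — skip
      Fay black
    Omar black
  Max black
  Ivy gray
    Ivy→Dee: Dee black — skip
    Ivy→Omar: Omar black — skip
  Ivy black
  Nia gray
    Nia→Fay: Fay black — skip
    Nia→Omar: Omar black — skip
    Nia→Dee: Dee black — skip
    Lia gray
      Lia→Dee: Dee black — skip
    Lia black
    Nia→Ivy: Ivy black — skip
    Cal gray
      Cal→Lia: Lia black — skip
      Cal→Ava: Ava is gray → back edge
Back edge closes the cycle Ava → Nia → Cal → Ava; its vertices are {Ava, Cal, Nia}.

Ava, Cal, Nia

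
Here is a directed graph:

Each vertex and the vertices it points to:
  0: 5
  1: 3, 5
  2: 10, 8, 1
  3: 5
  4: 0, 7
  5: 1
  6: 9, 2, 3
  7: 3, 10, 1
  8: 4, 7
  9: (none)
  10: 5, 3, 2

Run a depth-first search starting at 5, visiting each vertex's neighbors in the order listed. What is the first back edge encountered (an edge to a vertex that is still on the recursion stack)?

DFS from 5 (visiting each vertex's neighbors in the order listed); mark gray on enter, black on exit:
5 gray
  1 gray
    3 gray
      3→5: 5 is gray → back edge
First back edge: 3 → 5.

3->5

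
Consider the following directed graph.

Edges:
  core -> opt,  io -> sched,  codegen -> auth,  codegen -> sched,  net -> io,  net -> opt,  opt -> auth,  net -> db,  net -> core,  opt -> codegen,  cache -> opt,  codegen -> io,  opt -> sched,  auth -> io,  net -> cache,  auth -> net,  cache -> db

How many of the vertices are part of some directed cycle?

6

A vertex is on a directed cycle iff it belongs to a strongly connected component of size ≥ 2 (or has a self-loop).
The vertices on cycles are {net, opt, auth, core, cache, codegen} — 6 in total.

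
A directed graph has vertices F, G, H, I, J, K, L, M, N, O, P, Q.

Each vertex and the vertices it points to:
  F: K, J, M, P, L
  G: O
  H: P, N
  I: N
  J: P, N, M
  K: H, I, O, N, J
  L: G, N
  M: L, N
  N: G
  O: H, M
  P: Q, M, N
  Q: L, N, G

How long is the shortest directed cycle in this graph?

4

For each vertex v, BFS finds the shortest path from v back to v.
The shortest such closed walk is H → N → G → O → H, length 4.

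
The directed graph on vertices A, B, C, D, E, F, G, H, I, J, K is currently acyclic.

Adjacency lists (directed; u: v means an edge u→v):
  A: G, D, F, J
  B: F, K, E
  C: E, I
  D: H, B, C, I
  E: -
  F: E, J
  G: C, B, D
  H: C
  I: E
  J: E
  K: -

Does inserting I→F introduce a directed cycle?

No

Adding I→F creates a cycle iff F can already reach I.
Explore from F: no path reaches I. The graph stays acyclic.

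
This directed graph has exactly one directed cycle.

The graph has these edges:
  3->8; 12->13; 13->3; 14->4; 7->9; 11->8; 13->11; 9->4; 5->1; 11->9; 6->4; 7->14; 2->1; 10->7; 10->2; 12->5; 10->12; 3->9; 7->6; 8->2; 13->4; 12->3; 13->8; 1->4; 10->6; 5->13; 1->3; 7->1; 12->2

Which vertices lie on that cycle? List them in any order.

DFS with gray/black marking from 3:
3 gray
  9 gray
    4 gray
    4 black
  9 black
  8 gray
    2 gray
      1 gray
        1→3: 3 is gray → back edge
Back edge closes the cycle 3 → 8 → 2 → 1 → 3; its vertices are {1, 2, 3, 8}.

1, 2, 3, 8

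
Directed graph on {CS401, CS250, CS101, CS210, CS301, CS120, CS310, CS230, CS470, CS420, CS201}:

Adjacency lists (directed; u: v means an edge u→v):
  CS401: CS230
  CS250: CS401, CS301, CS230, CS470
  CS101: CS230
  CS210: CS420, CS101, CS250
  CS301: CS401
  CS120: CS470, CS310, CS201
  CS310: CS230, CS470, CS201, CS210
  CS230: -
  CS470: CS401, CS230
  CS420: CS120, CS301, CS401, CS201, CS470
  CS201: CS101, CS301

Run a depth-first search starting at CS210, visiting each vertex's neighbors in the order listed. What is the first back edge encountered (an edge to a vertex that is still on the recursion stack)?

CS310->CS210

DFS from CS210 (visiting each vertex's neighbors in the order listed); mark gray on enter, black on exit:
CS210 gray
  CS420 gray
    CS120 gray
      CS470 gray
        CS401 gray
          CS230 gray
          CS230 black
        CS401 black
        CS470→CS230: CS230 black — skip
      CS470 black
      CS310 gray
        CS310→CS230: CS230 black — skip
        CS310→CS470: CS470 black — skip
        CS201 gray
          CS101 gray
            CS101→CS230: CS230 black — skip
          CS101 black
          CS301 gray
            CS301→CS401: CS401 black — skip
          CS301 black
        CS201 black
        CS310→CS210: CS210 is gray → back edge
First back edge: CS310 → CS210.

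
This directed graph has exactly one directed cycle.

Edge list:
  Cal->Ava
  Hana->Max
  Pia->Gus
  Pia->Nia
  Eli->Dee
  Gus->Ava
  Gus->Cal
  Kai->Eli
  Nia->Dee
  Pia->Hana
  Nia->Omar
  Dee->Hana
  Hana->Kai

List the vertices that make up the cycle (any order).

Dee, Eli, Kai, Hana

DFS with gray/black marking from Hana:
Hana gray
  Kai gray
    Eli gray
      Dee gray
        Dee→Hana: Hana is gray → back edge
Back edge closes the cycle Hana → Kai → Eli → Dee → Hana; its vertices are {Dee, Eli, Kai, Hana}.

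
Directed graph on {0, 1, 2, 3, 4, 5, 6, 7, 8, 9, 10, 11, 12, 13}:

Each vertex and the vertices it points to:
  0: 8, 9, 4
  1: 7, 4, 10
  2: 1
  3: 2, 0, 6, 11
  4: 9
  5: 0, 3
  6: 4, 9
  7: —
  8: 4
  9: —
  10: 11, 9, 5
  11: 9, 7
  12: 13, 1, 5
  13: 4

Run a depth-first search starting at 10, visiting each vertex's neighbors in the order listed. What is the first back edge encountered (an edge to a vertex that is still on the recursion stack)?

1->10

DFS from 10 (visiting each vertex's neighbors in the order listed); mark gray on enter, black on exit:
10 gray
  11 gray
    9 gray
    9 black
    7 gray
    7 black
  11 black
  10→9: 9 black — skip
  5 gray
    0 gray
      8 gray
        4 gray
          4→9: 9 black — skip
        4 black
      8 black
      0→9: 9 black — skip
      0→4: 4 black — skip
    0 black
    3 gray
      2 gray
        1 gray
          1→7: 7 black — skip
          1→4: 4 black — skip
          1→10: 10 is gray → back edge
First back edge: 1 → 10.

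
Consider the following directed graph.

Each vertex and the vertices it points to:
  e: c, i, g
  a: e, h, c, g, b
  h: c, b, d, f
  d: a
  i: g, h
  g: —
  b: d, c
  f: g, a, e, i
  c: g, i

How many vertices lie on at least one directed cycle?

A vertex is on a directed cycle iff it belongs to a strongly connected component of size ≥ 2 (or has a self-loop).
The vertices on cycles are {a, b, c, d, e, f, h, i} — 8 in total.

8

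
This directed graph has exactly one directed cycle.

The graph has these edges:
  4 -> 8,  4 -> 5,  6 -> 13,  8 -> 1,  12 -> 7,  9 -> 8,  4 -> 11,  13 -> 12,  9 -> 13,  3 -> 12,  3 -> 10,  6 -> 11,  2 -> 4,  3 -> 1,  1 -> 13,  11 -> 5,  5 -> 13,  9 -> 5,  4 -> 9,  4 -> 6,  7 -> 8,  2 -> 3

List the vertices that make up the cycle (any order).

1, 7, 8, 12, 13

DFS with gray/black marking from 12:
12 gray
  7 gray
    8 gray
      1 gray
        13 gray
          13→12: 12 is gray → back edge
Back edge closes the cycle 12 → 7 → 8 → 1 → 13 → 12; its vertices are {1, 7, 8, 12, 13}.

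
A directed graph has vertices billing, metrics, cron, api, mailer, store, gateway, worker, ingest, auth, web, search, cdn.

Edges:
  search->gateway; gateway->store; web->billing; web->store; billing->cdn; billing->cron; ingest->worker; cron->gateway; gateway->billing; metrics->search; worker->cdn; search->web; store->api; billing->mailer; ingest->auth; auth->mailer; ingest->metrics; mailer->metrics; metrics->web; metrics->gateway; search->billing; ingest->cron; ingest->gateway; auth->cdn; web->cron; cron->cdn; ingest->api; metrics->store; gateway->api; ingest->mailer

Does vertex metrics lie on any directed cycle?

metrics is on a cycle iff metrics can reach itself via ≥1 edge.
metrics → gateway → billing → mailer → metrics — yes.

Yes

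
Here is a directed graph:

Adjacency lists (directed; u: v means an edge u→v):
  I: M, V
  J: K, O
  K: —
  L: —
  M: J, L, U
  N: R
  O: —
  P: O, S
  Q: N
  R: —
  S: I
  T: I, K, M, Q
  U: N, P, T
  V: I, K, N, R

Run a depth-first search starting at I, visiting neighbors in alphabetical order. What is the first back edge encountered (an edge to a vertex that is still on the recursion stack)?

S→I

DFS from I (visiting neighbors in alphabetical order); mark gray on enter, black on exit:
I gray
  M gray
    J gray
      K gray
      K black
      O gray
      O black
    J black
    L gray
    L black
    U gray
      N gray
        R gray
        R black
      N black
      P gray
        P→O: O black — skip
        S gray
          S→I: I is gray → back edge
First back edge: S → I.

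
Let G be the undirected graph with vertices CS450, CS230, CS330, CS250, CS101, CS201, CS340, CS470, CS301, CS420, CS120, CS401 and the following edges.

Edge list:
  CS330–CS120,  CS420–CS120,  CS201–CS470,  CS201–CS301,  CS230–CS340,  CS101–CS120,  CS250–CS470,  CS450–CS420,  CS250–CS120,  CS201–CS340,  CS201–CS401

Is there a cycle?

No

DFS, tracking each vertex's parent; an edge to a visited non-parent vertex closes a cycle.
Start from CS201:
visit CS201 (parent –)
  visit CS470 (parent CS201)
    CS470–CS201: parent, skip
    visit CS250 (parent CS470)
      CS250–CS470: parent, skip
      visit CS120 (parent CS250)
        visit CS420 (parent CS120)
          visit CS450 (parent CS420)
            CS450–CS420: parent, skip
          CS420–CS120: parent, skip
        visit CS101 (parent CS120)
          CS101–CS120: parent, skip
        visit CS330 (parent CS120)
          CS330–CS120: parent, skip
        CS120–CS250: parent, skip
  visit CS340 (parent CS201)
    CS340–CS201: parent, skip
    visit CS230 (parent CS340)
      CS230–CS340: parent, skip
  visit CS301 (parent CS201)
    CS301–CS201: parent, skip
  visit CS401 (parent CS201)
    CS401–CS201: parent, skip
No non-parent visited neighbor found — the graph is a forest.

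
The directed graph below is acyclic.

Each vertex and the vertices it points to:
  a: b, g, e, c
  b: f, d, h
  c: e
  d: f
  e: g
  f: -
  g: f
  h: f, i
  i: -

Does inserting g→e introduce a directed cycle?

Yes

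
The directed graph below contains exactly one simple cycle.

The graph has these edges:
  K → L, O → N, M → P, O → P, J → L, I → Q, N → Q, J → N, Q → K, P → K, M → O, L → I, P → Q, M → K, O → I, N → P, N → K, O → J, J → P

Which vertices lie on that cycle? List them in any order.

I, K, L, Q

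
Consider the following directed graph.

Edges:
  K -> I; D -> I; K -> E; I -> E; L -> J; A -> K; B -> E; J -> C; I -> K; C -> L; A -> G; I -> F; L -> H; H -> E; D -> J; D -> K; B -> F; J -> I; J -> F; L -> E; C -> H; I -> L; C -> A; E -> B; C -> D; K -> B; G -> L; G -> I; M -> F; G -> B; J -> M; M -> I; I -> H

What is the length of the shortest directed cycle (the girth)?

2

For each vertex v, BFS finds the shortest path from v back to v.
The shortest such closed walk is K → I → K, length 2.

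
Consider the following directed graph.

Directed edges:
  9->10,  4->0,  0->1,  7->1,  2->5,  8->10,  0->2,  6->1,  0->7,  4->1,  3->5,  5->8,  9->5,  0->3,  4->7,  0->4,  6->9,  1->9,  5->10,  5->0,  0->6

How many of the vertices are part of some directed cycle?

A vertex is on a directed cycle iff it belongs to a strongly connected component of size ≥ 2 (or has a self-loop).
The vertices on cycles are {0, 1, 2, 3, 4, 5, 6, 7, 9} — 9 in total.

9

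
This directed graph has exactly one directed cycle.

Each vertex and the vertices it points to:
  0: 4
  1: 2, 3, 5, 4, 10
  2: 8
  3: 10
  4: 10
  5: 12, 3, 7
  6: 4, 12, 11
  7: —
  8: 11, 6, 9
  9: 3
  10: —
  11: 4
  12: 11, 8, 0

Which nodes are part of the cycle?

6, 8, 12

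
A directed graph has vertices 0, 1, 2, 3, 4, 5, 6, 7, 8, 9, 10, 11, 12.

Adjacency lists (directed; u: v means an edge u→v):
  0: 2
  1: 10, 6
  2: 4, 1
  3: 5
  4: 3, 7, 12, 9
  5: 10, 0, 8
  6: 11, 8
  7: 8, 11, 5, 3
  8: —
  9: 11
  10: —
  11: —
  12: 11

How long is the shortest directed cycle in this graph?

For each vertex v, BFS finds the shortest path from v back to v.
The shortest such closed walk is 0 → 2 → 4 → 7 → 5 → 0, length 5.

5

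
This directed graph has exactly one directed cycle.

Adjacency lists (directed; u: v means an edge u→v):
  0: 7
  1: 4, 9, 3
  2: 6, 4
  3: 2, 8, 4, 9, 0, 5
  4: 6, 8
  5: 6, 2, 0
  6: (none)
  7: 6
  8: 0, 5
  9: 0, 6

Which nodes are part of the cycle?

2, 4, 5, 8

DFS with gray/black marking from 5:
5 gray
  6 gray
  6 black
  2 gray
    2→6: 6 black — skip
    4 gray
      4→6: 6 black — skip
      8 gray
        0 gray
          7 gray
            7→6: 6 black — skip
          7 black
        0 black
        8→5: 5 is gray → back edge
Back edge closes the cycle 5 → 2 → 4 → 8 → 5; its vertices are {2, 4, 5, 8}.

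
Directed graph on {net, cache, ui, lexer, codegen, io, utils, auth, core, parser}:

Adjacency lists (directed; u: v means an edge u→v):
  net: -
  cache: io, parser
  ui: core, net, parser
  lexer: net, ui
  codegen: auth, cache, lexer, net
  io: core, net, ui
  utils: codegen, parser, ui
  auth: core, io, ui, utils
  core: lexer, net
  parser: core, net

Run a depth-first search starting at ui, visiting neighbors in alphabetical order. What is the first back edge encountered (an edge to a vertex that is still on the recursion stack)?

DFS from ui (visiting neighbors in alphabetical order); mark gray on enter, black on exit:
ui gray
  core gray
    lexer gray
      net gray
      net black
      lexer→ui: ui is gray → back edge
First back edge: lexer → ui.

lexer->ui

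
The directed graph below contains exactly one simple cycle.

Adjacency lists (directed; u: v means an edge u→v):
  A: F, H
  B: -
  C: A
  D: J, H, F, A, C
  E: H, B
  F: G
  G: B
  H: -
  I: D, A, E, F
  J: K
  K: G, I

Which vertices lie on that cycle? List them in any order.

D, I, J, K

DFS with gray/black marking from K:
K gray
  G gray
    B gray
    B black
  G black
  I gray
    D gray
      J gray
        J→K: K is gray → back edge
Back edge closes the cycle K → I → D → J → K; its vertices are {D, I, J, K}.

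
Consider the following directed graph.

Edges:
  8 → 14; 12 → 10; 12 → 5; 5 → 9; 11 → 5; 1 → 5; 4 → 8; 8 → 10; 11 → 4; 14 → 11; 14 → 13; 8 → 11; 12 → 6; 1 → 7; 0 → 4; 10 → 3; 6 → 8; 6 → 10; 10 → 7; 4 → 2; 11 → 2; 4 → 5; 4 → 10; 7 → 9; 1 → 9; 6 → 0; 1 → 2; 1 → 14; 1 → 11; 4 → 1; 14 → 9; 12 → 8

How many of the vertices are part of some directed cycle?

5

A vertex is on a directed cycle iff it belongs to a strongly connected component of size ≥ 2 (or has a self-loop).
The vertices on cycles are {1, 4, 8, 11, 14} — 5 in total.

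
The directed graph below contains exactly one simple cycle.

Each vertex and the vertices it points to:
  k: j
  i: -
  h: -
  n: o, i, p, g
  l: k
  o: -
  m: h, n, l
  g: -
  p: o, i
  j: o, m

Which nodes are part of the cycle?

j, k, l, m

DFS with gray/black marking from j:
j gray
  o gray
  o black
  m gray
    h gray
    h black
    n gray
      n→o: o black — skip
      i gray
      i black
      p gray
        p→o: o black — skip
        p→i: i black — skip
      p black
      g gray
      g black
    n black
    l gray
      k gray
        k→j: j is gray → back edge
Back edge closes the cycle j → m → l → k → j; its vertices are {j, k, l, m}.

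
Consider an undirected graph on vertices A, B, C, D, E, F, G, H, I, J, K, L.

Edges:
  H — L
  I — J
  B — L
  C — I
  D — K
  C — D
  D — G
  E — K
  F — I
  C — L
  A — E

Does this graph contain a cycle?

No

DFS, tracking each vertex's parent; an edge to a visited non-parent vertex closes a cycle.
Start from D:
visit D (parent –)
  visit G (parent D)
    G–D: parent, skip
  visit K (parent D)
    K–D: parent, skip
    visit E (parent K)
      visit A (parent E)
        A–E: parent, skip
      E–K: parent, skip
  visit C (parent D)
    C–D: parent, skip
    visit L (parent C)
      visit H (parent L)
        H–L: parent, skip
      L–C: parent, skip
      visit B (parent L)
        B–L: parent, skip
    visit I (parent C)
      I–C: parent, skip
      visit F (parent I)
        F–I: parent, skip
      visit J (parent I)
        J–I: parent, skip
No non-parent visited neighbor found — the graph is a forest.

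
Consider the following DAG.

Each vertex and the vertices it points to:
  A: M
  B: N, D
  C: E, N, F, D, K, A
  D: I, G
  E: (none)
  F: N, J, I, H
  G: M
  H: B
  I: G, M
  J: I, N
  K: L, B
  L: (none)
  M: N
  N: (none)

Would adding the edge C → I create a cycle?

Adding C→I creates a cycle iff I can already reach C.
Explore from I: no path reaches C. The graph stays acyclic.

No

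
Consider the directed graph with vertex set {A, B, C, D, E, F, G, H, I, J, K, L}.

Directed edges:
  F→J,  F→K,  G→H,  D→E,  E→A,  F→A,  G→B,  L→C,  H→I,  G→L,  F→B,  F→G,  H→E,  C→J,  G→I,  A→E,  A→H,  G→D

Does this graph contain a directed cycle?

Yes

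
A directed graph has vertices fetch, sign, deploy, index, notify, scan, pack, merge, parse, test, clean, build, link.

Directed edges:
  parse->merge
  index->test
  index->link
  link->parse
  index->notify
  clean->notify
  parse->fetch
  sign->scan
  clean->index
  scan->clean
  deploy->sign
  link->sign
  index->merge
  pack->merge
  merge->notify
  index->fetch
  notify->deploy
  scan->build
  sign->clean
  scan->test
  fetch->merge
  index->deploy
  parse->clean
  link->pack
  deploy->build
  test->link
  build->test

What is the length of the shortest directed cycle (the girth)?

4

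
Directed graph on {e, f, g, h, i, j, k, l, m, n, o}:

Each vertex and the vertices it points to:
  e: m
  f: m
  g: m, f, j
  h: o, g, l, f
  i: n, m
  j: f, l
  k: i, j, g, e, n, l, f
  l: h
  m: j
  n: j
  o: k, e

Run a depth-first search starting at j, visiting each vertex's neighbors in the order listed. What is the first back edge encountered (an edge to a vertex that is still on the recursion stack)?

m→j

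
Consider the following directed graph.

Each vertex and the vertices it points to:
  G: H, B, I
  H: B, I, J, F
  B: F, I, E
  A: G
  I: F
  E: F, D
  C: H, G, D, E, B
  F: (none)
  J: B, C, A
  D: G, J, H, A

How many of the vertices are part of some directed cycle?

8

A vertex is on a directed cycle iff it belongs to a strongly connected component of size ≥ 2 (or has a self-loop).
The vertices on cycles are {A, B, C, D, E, G, H, J} — 8 in total.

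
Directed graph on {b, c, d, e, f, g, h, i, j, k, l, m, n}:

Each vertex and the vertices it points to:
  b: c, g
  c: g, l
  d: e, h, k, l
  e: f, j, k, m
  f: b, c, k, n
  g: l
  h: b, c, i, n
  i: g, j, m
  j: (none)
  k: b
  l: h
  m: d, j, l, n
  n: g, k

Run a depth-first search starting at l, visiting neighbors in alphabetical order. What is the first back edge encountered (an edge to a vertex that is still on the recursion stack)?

g->l

DFS from l (visiting neighbors in alphabetical order); mark gray on enter, black on exit:
l gray
  h gray
    b gray
      c gray
        g gray
          g→l: l is gray → back edge
First back edge: g → l.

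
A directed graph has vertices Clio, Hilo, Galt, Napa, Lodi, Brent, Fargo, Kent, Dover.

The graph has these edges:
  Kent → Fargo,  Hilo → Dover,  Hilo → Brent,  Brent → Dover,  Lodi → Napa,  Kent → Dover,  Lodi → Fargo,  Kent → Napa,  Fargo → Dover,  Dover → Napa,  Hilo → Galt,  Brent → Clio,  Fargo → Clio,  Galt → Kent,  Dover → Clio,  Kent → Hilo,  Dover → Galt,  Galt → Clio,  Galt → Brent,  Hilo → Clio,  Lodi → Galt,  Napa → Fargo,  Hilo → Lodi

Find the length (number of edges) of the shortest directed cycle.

For each vertex v, BFS finds the shortest path from v back to v.
The shortest such closed walk is Kent → Dover → Galt → Kent, length 3.

3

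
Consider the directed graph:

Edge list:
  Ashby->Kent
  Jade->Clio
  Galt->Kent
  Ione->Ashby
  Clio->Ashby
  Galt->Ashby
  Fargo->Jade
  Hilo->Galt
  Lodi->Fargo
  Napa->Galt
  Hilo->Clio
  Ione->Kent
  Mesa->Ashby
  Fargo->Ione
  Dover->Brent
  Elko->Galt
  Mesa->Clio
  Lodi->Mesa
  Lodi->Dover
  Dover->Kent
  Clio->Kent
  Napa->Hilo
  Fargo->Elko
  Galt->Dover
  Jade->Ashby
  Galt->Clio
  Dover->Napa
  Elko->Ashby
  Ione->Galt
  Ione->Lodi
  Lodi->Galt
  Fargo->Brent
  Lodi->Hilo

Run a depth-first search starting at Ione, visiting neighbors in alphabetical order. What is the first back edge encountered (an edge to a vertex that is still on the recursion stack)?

Napa→Galt

DFS from Ione (visiting neighbors in alphabetical order); mark gray on enter, black on exit:
Ione gray
  Ashby gray
    Kent gray
    Kent black
  Ashby black
  Galt gray
    Galt→Ashby: Ashby black — skip
    Clio gray
      Clio→Ashby: Ashby black — skip
      Clio→Kent: Kent black — skip
    Clio black
    Dover gray
      Brent gray
      Brent black
      Dover→Kent: Kent black — skip
      Napa gray
        Napa→Galt: Galt is gray → back edge
First back edge: Napa → Galt.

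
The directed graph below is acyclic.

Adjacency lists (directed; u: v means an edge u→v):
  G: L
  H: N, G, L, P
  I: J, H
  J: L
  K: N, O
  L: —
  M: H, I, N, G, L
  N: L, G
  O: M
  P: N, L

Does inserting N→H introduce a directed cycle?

Yes

Adding N→H creates a cycle iff H can already reach N.
Path from H: H → N.
So H → … → N → H is a cycle.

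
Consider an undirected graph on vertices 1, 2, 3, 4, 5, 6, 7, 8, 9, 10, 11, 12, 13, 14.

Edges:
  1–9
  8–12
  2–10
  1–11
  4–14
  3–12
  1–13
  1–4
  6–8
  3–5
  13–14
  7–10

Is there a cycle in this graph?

DFS, tracking each vertex's parent; an edge to a visited non-parent vertex closes a cycle.
Start from 12:
visit 12 (parent –)
  visit 8 (parent 12)
    8–12: parent, skip
    visit 6 (parent 8)
      6–8: parent, skip
  visit 3 (parent 12)
    3–12: parent, skip
    visit 5 (parent 3)
      5–3: parent, skip
visit 1 (parent –)
  visit 11 (parent 1)
    11–1: parent, skip
  visit 9 (parent 1)
    9–1: parent, skip
  visit 4 (parent 1)
    visit 14 (parent 4)
      visit 13 (parent 14)
        13–14: parent, skip
        13–1: 1 visited and ≠ parent → cycle
Cycle: 1 – 4 – 14 – 13 – 1.

Yes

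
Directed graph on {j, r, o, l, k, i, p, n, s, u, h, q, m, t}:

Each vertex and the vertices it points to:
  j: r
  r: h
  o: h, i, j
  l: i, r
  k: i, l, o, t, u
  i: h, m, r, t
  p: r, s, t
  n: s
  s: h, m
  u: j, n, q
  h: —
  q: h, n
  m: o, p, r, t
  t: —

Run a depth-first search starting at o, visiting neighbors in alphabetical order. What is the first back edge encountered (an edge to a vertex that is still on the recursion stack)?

DFS from o (visiting neighbors in alphabetical order); mark gray on enter, black on exit:
o gray
  h gray
  h black
  i gray
    i→h: h black — skip
    m gray
      m→o: o is gray → back edge
First back edge: m → o.

m→o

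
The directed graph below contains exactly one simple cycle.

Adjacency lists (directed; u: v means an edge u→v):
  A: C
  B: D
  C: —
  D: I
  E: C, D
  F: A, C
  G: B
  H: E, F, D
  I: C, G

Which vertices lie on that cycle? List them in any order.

DFS with gray/black marking from D:
D gray
  I gray
    C gray
    C black
    G gray
      B gray
        B→D: D is gray → back edge
Back edge closes the cycle D → I → G → B → D; its vertices are {B, D, G, I}.

B, D, G, I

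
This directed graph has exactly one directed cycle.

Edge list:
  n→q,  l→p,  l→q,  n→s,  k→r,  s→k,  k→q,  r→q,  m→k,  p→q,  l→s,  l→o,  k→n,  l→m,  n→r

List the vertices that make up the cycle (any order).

DFS with gray/black marking from k:
k gray
  q gray
  q black
  n gray
    r gray
      r→q: q black — skip
    r black
    n→q: q black — skip
    s gray
      s→k: k is gray → back edge
Back edge closes the cycle k → n → s → k; its vertices are {k, n, s}.

k, n, s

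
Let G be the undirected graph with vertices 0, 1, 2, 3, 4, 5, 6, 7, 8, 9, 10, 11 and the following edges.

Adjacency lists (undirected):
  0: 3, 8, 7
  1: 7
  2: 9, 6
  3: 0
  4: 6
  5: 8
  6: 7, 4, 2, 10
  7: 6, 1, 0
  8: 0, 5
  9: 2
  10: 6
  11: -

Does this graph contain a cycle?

DFS, tracking each vertex's parent; an edge to a visited non-parent vertex closes a cycle.
Start from 0:
visit 0 (parent –)
  visit 3 (parent 0)
    3–0: parent, skip
  visit 8 (parent 0)
    8–0: parent, skip
    visit 5 (parent 8)
      5–8: parent, skip
  visit 7 (parent 0)
    visit 6 (parent 7)
      6–7: parent, skip
      visit 4 (parent 6)
        4–6: parent, skip
      visit 2 (parent 6)
        visit 9 (parent 2)
          9–2: parent, skip
        2–6: parent, skip
      visit 10 (parent 6)
        10–6: parent, skip
    visit 1 (parent 7)
      1–7: parent, skip
    7–0: parent, skip
visit 11 (parent –)
No non-parent visited neighbor found — the graph is a forest.

No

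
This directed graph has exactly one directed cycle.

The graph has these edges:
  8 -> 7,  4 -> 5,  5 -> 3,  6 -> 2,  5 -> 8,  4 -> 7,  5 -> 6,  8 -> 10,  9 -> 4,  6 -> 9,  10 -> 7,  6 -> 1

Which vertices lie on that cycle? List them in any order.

4, 5, 6, 9

DFS with gray/black marking from 5:
5 gray
  6 gray
    9 gray
      4 gray
        7 gray
        7 black
        4→5: 5 is gray → back edge
Back edge closes the cycle 5 → 6 → 9 → 4 → 5; its vertices are {4, 5, 6, 9}.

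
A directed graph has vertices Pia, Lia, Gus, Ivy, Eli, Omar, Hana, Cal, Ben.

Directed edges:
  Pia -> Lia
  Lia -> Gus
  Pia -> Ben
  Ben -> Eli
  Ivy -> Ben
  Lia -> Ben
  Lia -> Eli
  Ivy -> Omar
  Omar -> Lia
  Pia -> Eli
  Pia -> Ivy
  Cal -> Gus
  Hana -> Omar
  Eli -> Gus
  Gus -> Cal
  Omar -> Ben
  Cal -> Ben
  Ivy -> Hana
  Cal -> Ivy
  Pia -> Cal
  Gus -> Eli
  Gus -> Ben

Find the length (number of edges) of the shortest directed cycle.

For each vertex v, BFS finds the shortest path from v back to v.
The shortest such closed walk is Cal → Gus → Cal, length 2.

2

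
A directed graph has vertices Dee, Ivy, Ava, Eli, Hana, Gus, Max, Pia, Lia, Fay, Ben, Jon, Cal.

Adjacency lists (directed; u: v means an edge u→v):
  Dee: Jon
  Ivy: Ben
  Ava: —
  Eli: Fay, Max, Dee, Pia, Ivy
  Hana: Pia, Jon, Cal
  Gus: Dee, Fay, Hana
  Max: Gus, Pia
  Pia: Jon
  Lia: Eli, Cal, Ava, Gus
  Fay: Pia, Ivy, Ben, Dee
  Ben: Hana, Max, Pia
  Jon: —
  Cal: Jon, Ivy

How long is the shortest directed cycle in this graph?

4

For each vertex v, BFS finds the shortest path from v back to v.
The shortest such closed walk is Gus → Fay → Ben → Max → Gus, length 4.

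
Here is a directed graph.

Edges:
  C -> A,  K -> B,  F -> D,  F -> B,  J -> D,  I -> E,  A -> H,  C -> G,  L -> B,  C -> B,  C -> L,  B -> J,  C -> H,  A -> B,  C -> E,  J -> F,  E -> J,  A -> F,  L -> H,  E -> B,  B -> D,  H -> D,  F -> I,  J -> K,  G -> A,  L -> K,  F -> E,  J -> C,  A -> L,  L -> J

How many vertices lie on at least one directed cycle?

10

A vertex is on a directed cycle iff it belongs to a strongly connected component of size ≥ 2 (or has a self-loop).
The vertices on cycles are {A, B, C, E, F, G, I, J, K, L} — 10 in total.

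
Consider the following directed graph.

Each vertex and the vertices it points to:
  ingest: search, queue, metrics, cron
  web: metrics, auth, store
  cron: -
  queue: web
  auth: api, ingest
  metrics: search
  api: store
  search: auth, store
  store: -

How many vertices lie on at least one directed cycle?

A vertex is on a directed cycle iff it belongs to a strongly connected component of size ≥ 2 (or has a self-loop).
The vertices on cycles are {web, auth, queue, ingest, search, metrics} — 6 in total.

6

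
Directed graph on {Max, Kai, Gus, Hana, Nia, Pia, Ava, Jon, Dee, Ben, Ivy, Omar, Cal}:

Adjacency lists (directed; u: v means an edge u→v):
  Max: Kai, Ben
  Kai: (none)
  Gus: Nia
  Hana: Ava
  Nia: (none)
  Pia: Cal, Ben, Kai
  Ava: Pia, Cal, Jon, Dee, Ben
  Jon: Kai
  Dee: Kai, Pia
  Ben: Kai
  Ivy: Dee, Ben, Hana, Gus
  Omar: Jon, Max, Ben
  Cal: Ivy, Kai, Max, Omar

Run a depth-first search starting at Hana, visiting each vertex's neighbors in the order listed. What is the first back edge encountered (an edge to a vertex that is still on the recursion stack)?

DFS from Hana (visiting each vertex's neighbors in the order listed); mark gray on enter, black on exit:
Hana gray
  Ava gray
    Pia gray
      Cal gray
        Ivy gray
          Dee gray
            Kai gray
            Kai black
            Dee→Pia: Pia is gray → back edge
First back edge: Dee → Pia.

Dee->Pia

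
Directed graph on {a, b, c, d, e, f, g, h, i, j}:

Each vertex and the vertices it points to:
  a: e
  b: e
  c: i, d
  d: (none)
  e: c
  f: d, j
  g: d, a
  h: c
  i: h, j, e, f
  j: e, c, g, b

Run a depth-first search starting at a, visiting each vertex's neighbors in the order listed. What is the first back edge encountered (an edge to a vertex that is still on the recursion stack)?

h→c

DFS from a (visiting each vertex's neighbors in the order listed); mark gray on enter, black on exit:
a gray
  e gray
    c gray
      i gray
        h gray
          h→c: c is gray → back edge
First back edge: h → c.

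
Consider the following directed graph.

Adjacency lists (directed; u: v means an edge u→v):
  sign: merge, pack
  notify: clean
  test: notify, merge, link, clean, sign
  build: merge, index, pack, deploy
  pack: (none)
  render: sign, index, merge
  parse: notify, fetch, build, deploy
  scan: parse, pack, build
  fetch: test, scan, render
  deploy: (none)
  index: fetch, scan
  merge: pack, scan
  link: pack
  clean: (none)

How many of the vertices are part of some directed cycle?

A vertex is on a directed cycle iff it belongs to a strongly connected component of size ≥ 2 (or has a self-loop).
The vertices on cycles are {scan, sign, test, build, fetch, index, merge, parse, render} — 9 in total.

9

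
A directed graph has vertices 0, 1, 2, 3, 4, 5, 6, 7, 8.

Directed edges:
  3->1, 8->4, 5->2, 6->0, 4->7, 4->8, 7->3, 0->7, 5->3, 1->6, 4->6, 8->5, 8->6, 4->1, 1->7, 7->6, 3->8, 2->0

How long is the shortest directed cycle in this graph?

2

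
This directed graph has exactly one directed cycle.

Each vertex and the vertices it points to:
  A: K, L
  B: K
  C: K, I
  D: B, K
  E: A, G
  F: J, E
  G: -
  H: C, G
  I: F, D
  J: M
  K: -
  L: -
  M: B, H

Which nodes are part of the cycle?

C, F, H, I, J, M

DFS with gray/black marking from I:
I gray
  F gray
    J gray
      M gray
        B gray
          K gray
          K black
        B black
        H gray
          C gray
            C→K: K black — skip
            C→I: I is gray → back edge
Back edge closes the cycle I → F → J → M → H → C → I; its vertices are {C, F, H, I, J, M}.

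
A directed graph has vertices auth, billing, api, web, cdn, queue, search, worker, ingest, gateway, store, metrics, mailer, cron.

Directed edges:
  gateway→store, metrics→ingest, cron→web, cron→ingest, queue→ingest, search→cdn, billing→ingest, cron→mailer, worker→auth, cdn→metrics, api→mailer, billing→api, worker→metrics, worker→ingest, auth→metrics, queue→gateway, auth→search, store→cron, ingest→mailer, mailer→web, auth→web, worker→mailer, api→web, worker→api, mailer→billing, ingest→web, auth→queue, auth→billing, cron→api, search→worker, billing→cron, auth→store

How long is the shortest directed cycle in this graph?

For each vertex v, BFS finds the shortest path from v back to v.
The shortest such closed walk is worker → auth → search → worker, length 3.

3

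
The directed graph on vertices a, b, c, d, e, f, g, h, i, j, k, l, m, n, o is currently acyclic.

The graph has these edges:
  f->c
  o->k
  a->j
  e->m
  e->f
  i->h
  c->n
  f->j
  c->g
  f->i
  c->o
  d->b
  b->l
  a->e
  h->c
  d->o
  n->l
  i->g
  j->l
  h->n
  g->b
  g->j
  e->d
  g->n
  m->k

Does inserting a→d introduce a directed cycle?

No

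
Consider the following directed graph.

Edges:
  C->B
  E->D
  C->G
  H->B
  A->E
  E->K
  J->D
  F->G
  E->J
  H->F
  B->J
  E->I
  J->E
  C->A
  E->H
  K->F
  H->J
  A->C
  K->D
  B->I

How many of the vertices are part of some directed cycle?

6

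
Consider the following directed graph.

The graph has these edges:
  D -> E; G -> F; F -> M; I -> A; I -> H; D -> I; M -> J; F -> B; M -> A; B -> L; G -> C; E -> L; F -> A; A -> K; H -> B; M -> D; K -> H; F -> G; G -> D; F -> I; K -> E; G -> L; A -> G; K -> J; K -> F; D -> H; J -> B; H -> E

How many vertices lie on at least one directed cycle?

A vertex is on a directed cycle iff it belongs to a strongly connected component of size ≥ 2 (or has a self-loop).
The vertices on cycles are {A, D, F, G, I, K, M} — 7 in total.

7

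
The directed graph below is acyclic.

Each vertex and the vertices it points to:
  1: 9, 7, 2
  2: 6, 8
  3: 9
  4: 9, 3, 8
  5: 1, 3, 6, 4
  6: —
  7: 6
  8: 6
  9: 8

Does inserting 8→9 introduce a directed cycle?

Yes

Adding 8→9 creates a cycle iff 9 can already reach 8.
Path from 9: 9 → 8.
So 9 → … → 8 → 9 is a cycle.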